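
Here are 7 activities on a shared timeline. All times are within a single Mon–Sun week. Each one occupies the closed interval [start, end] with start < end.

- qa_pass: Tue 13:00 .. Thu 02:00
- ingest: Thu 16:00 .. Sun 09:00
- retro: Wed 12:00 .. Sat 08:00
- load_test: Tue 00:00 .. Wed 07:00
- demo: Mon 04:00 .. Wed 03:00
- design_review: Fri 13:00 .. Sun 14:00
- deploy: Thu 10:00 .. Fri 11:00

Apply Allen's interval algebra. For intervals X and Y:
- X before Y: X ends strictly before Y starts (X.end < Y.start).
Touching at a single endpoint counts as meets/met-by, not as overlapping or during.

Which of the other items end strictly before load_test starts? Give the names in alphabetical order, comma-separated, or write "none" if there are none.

Target load_test = [Tue 00:00, Wed 07:00].
demo [Mon 04:00, Wed 03:00] → overlaps → no.
deploy [Thu 10:00, Fri 11:00] → after → no.
design_review [Fri 13:00, Sun 14:00] → after → no.
ingest [Thu 16:00, Sun 09:00] → after → no.
qa_pass [Tue 13:00, Thu 02:00] → overlapped-by → no.
retro [Wed 12:00, Sat 08:00] → after → no.
Result: none.

none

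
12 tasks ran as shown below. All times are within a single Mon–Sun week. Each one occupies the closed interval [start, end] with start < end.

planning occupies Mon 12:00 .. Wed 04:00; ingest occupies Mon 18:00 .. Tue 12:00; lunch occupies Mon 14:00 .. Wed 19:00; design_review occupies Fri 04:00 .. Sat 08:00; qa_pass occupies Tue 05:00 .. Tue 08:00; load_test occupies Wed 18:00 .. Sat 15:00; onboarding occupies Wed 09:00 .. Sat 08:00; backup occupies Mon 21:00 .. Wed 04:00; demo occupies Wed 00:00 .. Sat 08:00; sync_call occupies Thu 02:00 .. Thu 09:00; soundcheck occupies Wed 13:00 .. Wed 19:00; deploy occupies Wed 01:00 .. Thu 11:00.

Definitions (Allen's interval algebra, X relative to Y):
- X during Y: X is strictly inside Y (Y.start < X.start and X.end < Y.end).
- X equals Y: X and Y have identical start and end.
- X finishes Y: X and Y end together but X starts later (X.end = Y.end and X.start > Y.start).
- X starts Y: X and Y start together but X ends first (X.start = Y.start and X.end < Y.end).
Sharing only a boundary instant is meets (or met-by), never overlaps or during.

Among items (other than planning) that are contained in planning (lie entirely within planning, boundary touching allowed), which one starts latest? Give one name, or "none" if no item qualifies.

qa_pass

Target planning = [Mon 12:00, Wed 04:00].
backup [Mon 21:00, Wed 04:00] → finishes → candidate.
demo [Wed 00:00, Sat 08:00] → overlapped-by → excluded.
deploy [Wed 01:00, Thu 11:00] → overlapped-by → excluded.
design_review [Fri 04:00, Sat 08:00] → after → excluded.
ingest [Mon 18:00, Tue 12:00] → during → candidate.
load_test [Wed 18:00, Sat 15:00] → after → excluded.
lunch [Mon 14:00, Wed 19:00] → overlapped-by → excluded.
onboarding [Wed 09:00, Sat 08:00] → after → excluded.
qa_pass [Tue 05:00, Tue 08:00] → during → candidate.
soundcheck [Wed 13:00, Wed 19:00] → after → excluded.
sync_call [Thu 02:00, Thu 09:00] → after → excluded.
Among candidates, latest start is Tue 05:00 → qa_pass.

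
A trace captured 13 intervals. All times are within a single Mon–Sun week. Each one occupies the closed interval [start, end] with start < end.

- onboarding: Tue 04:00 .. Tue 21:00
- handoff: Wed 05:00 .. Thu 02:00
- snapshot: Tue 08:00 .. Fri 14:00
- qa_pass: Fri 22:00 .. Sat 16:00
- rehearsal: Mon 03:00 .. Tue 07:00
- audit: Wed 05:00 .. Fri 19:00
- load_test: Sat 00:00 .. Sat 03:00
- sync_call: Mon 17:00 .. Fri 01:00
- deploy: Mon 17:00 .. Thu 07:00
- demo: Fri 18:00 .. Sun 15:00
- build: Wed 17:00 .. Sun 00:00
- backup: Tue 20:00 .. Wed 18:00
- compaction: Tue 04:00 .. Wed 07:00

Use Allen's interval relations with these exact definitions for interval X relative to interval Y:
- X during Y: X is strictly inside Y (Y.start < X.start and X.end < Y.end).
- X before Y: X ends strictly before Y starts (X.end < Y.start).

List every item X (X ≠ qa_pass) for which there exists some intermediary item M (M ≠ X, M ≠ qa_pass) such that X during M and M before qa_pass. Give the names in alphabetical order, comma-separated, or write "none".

backup, compaction, handoff, onboarding

Target qa_pass = [Fri 22:00, Sat 16:00].
Intermediaries M with M before qa_pass: audit, backup, compaction, deploy, handoff, onboarding, rehearsal, snapshot, sync_call.
Via audit — items with X during audit: none.
Via backup — items with X during backup: none.
Via compaction — items with X during compaction: none.
Via deploy — items with X during deploy: backup, compaction, handoff, onboarding.
Via handoff — items with X during handoff: none.
Via onboarding — items with X during onboarding: none.
Via rehearsal — items with X during rehearsal: none.
Via snapshot — items with X during snapshot: backup, handoff.
Via sync_call — items with X during sync_call: backup, compaction, handoff, onboarding.
Union: backup, compaction, handoff, onboarding.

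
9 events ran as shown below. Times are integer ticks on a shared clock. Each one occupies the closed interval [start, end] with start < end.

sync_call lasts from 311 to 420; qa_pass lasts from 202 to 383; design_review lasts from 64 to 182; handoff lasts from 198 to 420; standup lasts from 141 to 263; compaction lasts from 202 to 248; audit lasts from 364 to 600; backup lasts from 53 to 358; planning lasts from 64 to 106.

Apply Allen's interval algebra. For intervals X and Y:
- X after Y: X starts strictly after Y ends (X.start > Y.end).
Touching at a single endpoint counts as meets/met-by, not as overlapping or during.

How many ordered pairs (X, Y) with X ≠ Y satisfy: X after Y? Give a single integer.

16

Checking all 72 ordered pairs for relation 'after'; matching pairs in alphabetical order:
(audit, backup): audit after backup ✓
(audit, compaction): audit after compaction ✓
(audit, design_review): audit after design_review ✓
(audit, planning): audit after planning ✓
(audit, standup): audit after standup ✓
(compaction, design_review): compaction after design_review ✓
(compaction, planning): compaction after planning ✓
(handoff, design_review): handoff after design_review ✓
(handoff, planning): handoff after planning ✓
(qa_pass, design_review): qa_pass after design_review ✓
(qa_pass, planning): qa_pass after planning ✓
(standup, planning): standup after planning ✓
(sync_call, compaction): sync_call after compaction ✓
(sync_call, design_review): sync_call after design_review ✓
(sync_call, planning): sync_call after planning ✓
(sync_call, standup): sync_call after standup ✓
Count: 16.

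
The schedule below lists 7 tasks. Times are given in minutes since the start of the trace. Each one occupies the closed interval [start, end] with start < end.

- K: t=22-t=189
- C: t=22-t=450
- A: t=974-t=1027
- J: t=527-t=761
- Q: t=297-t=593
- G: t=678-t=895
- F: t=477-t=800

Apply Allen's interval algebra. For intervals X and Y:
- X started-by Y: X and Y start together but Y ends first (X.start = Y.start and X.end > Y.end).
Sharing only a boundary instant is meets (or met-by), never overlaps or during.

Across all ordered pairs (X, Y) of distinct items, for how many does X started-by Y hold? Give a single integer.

1

Checking all 42 ordered pairs for relation 'started-by'; matching pairs in alphabetical order:
(C, K): C started-by K ✓
Count: 1.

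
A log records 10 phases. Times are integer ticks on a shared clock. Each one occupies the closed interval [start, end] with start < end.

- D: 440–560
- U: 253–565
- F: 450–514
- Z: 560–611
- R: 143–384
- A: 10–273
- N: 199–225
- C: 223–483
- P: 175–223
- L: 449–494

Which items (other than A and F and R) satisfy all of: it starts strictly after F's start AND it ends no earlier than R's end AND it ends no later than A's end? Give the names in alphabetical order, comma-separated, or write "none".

none

Conditions: its start is strictly after F's start (X.start > 450) AND its end is no earlier than R's end (X.end >= 384) AND its end is no later than A's end (X.end <= 273).
C: start 223 > 450? ✗; end 483 >= 384? ✓; end 483 <= 273? ✗ → no.
D: start 440 > 450? ✗; end 560 >= 384? ✓; end 560 <= 273? ✗ → no.
L: start 449 > 450? ✗; end 494 >= 384? ✓; end 494 <= 273? ✗ → no.
N: start 199 > 450? ✗; end 225 >= 384? ✗; end 225 <= 273? ✓ → no.
P: start 175 > 450? ✗; end 223 >= 384? ✗; end 223 <= 273? ✓ → no.
U: start 253 > 450? ✗; end 565 >= 384? ✓; end 565 <= 273? ✗ → no.
Z: start 560 > 450? ✓; end 611 >= 384? ✓; end 611 <= 273? ✗ → no.
Result: none.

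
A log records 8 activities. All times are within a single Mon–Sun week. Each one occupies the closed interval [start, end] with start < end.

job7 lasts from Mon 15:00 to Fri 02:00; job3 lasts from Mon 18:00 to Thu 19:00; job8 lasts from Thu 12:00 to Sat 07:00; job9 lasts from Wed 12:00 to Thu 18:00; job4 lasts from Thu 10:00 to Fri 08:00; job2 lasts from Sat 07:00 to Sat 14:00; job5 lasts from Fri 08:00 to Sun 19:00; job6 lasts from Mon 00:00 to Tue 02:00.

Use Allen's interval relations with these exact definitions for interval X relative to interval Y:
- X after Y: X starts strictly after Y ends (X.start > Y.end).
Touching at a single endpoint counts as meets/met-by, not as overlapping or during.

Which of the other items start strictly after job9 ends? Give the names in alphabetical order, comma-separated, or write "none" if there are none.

Target job9 = [Wed 12:00, Thu 18:00].
job2 [Sat 07:00, Sat 14:00] → after → yes.
job3 [Mon 18:00, Thu 19:00] → contains → no.
job4 [Thu 10:00, Fri 08:00] → overlapped-by → no.
job5 [Fri 08:00, Sun 19:00] → after → yes.
job6 [Mon 00:00, Tue 02:00] → before → no.
job7 [Mon 15:00, Fri 02:00] → contains → no.
job8 [Thu 12:00, Sat 07:00] → overlapped-by → no.
Result: job2, job5.

job2, job5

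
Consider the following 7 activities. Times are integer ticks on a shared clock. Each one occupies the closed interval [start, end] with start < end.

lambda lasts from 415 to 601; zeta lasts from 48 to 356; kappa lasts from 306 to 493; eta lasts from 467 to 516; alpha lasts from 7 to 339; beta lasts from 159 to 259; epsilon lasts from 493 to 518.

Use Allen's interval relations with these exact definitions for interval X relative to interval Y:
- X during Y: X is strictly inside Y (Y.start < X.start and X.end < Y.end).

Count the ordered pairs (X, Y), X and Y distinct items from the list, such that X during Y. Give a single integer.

Checking all 42 ordered pairs for relation 'during'; matching pairs in alphabetical order:
(beta, alpha): beta during alpha ✓
(beta, zeta): beta during zeta ✓
(epsilon, lambda): epsilon during lambda ✓
(eta, lambda): eta during lambda ✓
Count: 4.

4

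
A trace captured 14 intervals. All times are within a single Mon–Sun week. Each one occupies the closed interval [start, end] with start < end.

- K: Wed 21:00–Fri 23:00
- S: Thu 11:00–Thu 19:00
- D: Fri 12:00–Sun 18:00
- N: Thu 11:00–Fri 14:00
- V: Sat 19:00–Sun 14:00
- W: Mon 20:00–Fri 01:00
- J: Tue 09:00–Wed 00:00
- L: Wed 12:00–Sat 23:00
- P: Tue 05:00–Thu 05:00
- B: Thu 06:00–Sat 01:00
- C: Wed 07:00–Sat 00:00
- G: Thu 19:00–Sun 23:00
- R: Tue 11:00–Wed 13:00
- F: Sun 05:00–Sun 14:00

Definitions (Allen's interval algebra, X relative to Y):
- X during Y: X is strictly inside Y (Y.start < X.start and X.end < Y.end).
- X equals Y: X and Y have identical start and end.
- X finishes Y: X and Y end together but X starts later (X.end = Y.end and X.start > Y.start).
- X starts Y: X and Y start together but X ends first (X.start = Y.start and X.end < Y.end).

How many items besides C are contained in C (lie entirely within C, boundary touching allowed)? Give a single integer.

3

Target C = [Wed 07:00, Sat 00:00].
B [Thu 06:00, Sat 01:00] → overlapped-by → no.
D [Fri 12:00, Sun 18:00] → overlapped-by → no.
F [Sun 05:00, Sun 14:00] → after → no.
G [Thu 19:00, Sun 23:00] → overlapped-by → no.
J [Tue 09:00, Wed 00:00] → before → no.
K [Wed 21:00, Fri 23:00] → during → counts.
L [Wed 12:00, Sat 23:00] → overlapped-by → no.
N [Thu 11:00, Fri 14:00] → during → counts.
P [Tue 05:00, Thu 05:00] → overlaps → no.
R [Tue 11:00, Wed 13:00] → overlaps → no.
S [Thu 11:00, Thu 19:00] → during → counts.
V [Sat 19:00, Sun 14:00] → after → no.
W [Mon 20:00, Fri 01:00] → overlaps → no.
Total: 3.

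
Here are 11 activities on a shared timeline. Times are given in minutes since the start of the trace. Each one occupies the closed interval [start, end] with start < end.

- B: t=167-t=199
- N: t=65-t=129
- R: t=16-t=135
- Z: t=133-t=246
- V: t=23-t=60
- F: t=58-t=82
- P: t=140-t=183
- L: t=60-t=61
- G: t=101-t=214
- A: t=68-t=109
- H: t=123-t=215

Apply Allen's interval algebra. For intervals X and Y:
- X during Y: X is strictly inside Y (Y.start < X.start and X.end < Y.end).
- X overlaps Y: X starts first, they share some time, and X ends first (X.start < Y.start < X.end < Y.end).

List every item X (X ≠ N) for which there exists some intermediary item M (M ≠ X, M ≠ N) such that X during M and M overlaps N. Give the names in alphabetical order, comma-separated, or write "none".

Target N = [t=65, t=129].
Intermediaries M with M overlaps N: F.
Via F — items with X during F: L.
Union: L.

L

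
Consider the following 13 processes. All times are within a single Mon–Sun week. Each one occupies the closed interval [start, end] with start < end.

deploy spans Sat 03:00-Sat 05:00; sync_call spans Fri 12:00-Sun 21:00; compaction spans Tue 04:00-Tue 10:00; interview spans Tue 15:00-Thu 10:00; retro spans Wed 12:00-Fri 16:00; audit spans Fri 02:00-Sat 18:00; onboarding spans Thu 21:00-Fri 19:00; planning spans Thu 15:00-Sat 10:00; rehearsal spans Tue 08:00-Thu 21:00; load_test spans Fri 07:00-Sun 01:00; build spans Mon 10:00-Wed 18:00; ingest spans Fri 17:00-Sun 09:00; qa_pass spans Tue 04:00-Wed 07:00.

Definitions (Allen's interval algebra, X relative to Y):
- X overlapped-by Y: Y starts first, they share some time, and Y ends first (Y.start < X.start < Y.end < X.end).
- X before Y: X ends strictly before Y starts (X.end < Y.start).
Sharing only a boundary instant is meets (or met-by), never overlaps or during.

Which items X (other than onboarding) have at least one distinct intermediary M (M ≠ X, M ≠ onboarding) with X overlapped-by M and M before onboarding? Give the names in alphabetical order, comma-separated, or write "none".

Target onboarding = [Thu 21:00, Fri 19:00].
Intermediaries M with M before onboarding: build, compaction, interview, qa_pass.
Via build — items with X overlapped-by build: interview, rehearsal, retro.
Via compaction — items with X overlapped-by compaction: rehearsal.
Via interview — items with X overlapped-by interview: retro.
Via qa_pass — items with X overlapped-by qa_pass: interview, rehearsal.
Union: interview, rehearsal, retro.

interview, rehearsal, retro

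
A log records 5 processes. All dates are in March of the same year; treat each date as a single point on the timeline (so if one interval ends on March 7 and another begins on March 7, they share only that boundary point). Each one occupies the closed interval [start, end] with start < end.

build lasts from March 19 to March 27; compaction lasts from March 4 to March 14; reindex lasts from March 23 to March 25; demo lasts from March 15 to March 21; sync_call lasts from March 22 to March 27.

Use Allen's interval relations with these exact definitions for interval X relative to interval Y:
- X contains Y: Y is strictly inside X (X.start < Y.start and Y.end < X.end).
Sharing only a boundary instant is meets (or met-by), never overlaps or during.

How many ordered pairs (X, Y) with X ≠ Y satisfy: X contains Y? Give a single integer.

2

Checking all 20 ordered pairs for relation 'contains'; matching pairs in alphabetical order:
(build, reindex): build contains reindex ✓
(sync_call, reindex): sync_call contains reindex ✓
Count: 2.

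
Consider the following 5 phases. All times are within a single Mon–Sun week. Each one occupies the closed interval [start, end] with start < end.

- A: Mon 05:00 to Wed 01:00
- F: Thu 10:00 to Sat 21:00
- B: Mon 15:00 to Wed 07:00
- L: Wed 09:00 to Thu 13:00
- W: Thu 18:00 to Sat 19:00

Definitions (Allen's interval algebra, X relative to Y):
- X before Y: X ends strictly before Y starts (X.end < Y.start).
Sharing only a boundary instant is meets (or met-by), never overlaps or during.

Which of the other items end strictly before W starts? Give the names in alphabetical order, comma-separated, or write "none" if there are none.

A, B, L

Target W = [Thu 18:00, Sat 19:00].
A [Mon 05:00, Wed 01:00] → before → yes.
B [Mon 15:00, Wed 07:00] → before → yes.
F [Thu 10:00, Sat 21:00] → contains → no.
L [Wed 09:00, Thu 13:00] → before → yes.
Result: A, B, L.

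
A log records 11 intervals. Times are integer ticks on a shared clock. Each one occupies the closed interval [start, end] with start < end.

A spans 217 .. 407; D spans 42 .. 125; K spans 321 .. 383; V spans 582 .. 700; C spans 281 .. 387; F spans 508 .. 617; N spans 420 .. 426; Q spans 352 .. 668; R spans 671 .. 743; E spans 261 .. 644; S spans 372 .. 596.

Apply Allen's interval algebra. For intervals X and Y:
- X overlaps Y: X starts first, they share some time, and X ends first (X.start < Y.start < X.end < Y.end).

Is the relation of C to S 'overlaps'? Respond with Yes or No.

Yes

C = [281, 387], S = [372, 596].
Actual relation of C to S: overlaps.
Asked whether 'overlaps' holds → Yes.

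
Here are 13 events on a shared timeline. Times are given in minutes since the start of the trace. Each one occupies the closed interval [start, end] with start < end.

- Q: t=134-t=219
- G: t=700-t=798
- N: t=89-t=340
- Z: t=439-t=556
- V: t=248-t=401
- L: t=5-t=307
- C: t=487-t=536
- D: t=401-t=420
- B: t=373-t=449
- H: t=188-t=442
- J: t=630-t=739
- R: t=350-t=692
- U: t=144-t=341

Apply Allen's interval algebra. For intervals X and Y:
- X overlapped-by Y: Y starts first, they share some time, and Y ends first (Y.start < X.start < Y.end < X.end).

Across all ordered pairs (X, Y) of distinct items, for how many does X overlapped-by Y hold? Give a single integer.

19

Checking all 156 ordered pairs for relation 'overlapped-by'; matching pairs in alphabetical order:
(B, H): B overlapped-by H ✓
(B, V): B overlapped-by V ✓
(G, J): G overlapped-by J ✓
(H, L): H overlapped-by L ✓
(H, N): H overlapped-by N ✓
(H, Q): H overlapped-by Q ✓
(H, U): H overlapped-by U ✓
(J, R): J overlapped-by R ✓
(N, L): N overlapped-by L ✓
(R, H): R overlapped-by H ✓
(R, V): R overlapped-by V ✓
(U, L): U overlapped-by L ✓
(U, N): U overlapped-by N ✓
(U, Q): U overlapped-by Q ✓
(V, L): V overlapped-by L ✓
(V, N): V overlapped-by N ✓
(V, U): V overlapped-by U ✓
(Z, B): Z overlapped-by B ✓
(Z, H): Z overlapped-by H ✓
Count: 19.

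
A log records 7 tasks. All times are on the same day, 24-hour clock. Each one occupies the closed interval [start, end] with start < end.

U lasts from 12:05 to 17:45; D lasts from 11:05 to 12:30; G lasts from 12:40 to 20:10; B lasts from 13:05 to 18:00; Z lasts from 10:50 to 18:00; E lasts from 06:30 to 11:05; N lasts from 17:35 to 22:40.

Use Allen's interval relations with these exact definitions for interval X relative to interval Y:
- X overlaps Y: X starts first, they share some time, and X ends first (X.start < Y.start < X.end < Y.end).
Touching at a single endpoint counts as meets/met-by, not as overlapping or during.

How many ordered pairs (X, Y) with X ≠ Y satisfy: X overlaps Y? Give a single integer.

9

Checking all 42 ordered pairs for relation 'overlaps'; matching pairs in alphabetical order:
(B, N): B overlaps N ✓
(D, U): D overlaps U ✓
(E, Z): E overlaps Z ✓
(G, N): G overlaps N ✓
(U, B): U overlaps B ✓
(U, G): U overlaps G ✓
(U, N): U overlaps N ✓
(Z, G): Z overlaps G ✓
(Z, N): Z overlaps N ✓
Count: 9.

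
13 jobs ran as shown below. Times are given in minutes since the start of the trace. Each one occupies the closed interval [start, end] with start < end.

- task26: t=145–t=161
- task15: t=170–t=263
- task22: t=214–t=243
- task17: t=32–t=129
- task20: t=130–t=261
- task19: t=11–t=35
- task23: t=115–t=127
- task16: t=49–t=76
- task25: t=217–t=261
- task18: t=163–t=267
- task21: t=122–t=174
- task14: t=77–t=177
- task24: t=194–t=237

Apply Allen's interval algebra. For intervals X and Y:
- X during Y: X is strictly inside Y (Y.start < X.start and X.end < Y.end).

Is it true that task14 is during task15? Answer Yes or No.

No

task14 = [t=77, t=177], task15 = [t=170, t=263].
Actual relation of task14 to task15: overlaps.
Asked whether 'during' holds → No.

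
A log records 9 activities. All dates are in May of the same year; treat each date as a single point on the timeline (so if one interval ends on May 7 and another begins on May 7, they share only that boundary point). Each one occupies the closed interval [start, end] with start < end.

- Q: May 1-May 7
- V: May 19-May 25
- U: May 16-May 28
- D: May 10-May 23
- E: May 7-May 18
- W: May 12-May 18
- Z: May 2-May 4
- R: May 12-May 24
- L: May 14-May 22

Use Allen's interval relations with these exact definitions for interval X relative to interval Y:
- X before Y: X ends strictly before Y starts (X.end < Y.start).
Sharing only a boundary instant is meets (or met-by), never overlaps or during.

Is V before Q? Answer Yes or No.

V = [May 19, May 25], Q = [May 1, May 7].
Actual relation of V to Q: after.
Asked whether 'before' holds → No.

No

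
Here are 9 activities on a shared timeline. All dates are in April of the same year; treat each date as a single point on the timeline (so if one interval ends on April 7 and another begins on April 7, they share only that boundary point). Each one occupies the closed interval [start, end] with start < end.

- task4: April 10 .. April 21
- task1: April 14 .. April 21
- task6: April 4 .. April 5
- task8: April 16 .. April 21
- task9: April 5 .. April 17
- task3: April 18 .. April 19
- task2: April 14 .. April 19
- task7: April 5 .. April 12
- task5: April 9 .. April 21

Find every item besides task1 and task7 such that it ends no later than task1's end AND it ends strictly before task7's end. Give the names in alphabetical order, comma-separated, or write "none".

task6

Conditions: its end is no later than task1's end (X.end <= April 21) AND its end is strictly before task7's end (X.end < April 12).
task2: end April 19 <= April 21? ✓; end April 19 < April 12? ✗ → no.
task3: end April 19 <= April 21? ✓; end April 19 < April 12? ✗ → no.
task4: end April 21 <= April 21? ✓; end April 21 < April 12? ✗ → no.
task5: end April 21 <= April 21? ✓; end April 21 < April 12? ✗ → no.
task6: end April 5 <= April 21? ✓; end April 5 < April 12? ✓ → yes.
task8: end April 21 <= April 21? ✓; end April 21 < April 12? ✗ → no.
task9: end April 17 <= April 21? ✓; end April 17 < April 12? ✗ → no.
Result: task6.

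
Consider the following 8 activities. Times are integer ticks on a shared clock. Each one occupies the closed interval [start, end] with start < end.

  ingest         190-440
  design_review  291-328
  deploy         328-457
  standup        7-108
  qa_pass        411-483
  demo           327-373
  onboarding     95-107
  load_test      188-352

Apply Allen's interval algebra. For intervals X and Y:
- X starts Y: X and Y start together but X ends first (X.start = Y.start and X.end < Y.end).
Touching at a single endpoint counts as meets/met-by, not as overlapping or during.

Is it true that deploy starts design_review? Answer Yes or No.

No

deploy = [328, 457], design_review = [291, 328].
Actual relation of deploy to design_review: met-by.
Asked whether 'starts' holds → No.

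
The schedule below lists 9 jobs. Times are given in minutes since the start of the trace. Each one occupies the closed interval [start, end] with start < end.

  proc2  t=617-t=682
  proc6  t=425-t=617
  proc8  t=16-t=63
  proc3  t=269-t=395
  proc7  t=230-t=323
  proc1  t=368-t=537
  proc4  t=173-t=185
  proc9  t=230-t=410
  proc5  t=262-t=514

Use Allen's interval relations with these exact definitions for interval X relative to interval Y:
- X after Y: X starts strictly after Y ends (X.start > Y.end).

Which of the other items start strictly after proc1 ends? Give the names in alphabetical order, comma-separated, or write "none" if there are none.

proc2

Target proc1 = [t=368, t=537].
proc2 [t=617, t=682] → after → yes.
proc3 [t=269, t=395] → overlaps → no.
proc4 [t=173, t=185] → before → no.
proc5 [t=262, t=514] → overlaps → no.
proc6 [t=425, t=617] → overlapped-by → no.
proc7 [t=230, t=323] → before → no.
proc8 [t=16, t=63] → before → no.
proc9 [t=230, t=410] → overlaps → no.
Result: proc2.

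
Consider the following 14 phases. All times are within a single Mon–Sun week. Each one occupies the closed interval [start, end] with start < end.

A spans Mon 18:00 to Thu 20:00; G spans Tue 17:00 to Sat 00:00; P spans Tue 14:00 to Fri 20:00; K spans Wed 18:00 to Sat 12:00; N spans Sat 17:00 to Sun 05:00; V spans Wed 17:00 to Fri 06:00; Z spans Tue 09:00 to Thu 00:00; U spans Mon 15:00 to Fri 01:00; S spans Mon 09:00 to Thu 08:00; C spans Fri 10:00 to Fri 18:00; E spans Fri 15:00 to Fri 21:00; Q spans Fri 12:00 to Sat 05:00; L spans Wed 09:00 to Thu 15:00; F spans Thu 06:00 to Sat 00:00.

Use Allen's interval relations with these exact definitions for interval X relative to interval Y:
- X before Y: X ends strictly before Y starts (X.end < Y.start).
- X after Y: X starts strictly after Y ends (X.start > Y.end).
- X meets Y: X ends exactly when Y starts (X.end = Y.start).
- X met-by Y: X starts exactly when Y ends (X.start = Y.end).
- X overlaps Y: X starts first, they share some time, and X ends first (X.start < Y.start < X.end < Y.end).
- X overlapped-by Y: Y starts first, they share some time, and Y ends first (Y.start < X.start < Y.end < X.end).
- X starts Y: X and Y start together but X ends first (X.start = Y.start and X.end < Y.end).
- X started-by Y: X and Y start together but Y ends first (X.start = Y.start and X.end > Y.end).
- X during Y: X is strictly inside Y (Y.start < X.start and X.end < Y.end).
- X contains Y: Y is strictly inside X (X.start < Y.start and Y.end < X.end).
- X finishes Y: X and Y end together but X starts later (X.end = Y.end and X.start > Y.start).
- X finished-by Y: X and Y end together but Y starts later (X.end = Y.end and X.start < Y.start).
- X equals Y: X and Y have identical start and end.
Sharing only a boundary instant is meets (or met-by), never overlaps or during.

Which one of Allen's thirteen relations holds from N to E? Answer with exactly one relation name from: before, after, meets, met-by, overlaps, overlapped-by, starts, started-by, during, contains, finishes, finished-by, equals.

after

N = [Sat 17:00, Sun 05:00]; E = [Fri 15:00, Fri 21:00].
Compare endpoints: N.start > E.start, N.start > E.end, N.end > E.start, N.end > E.end.
That pattern is 'after'.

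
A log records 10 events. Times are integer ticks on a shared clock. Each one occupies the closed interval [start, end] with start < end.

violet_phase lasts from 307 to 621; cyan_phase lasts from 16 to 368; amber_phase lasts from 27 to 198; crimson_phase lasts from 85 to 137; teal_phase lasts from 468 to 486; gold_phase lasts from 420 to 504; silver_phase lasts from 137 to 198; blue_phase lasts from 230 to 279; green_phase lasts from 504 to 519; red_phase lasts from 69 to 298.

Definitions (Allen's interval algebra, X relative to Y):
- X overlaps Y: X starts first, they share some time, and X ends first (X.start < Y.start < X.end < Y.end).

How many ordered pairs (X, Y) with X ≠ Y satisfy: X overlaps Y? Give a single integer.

2

Checking all 90 ordered pairs for relation 'overlaps'; matching pairs in alphabetical order:
(amber_phase, red_phase): amber_phase overlaps red_phase ✓
(cyan_phase, violet_phase): cyan_phase overlaps violet_phase ✓
Count: 2.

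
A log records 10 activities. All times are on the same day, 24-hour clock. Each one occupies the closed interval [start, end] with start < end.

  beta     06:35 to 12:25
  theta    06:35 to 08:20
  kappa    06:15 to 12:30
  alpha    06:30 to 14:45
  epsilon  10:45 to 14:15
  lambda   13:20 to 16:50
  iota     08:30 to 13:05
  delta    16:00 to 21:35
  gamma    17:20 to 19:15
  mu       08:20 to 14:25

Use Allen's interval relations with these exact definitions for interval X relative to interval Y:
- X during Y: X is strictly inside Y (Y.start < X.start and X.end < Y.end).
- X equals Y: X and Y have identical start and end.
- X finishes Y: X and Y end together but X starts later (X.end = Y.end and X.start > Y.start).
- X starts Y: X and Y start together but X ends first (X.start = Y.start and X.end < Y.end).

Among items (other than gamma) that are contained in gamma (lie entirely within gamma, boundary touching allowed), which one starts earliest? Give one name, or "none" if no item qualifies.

none

Target gamma = [17:20, 19:15].
alpha [06:30, 14:45] → before → excluded.
beta [06:35, 12:25] → before → excluded.
delta [16:00, 21:35] → contains → excluded.
epsilon [10:45, 14:15] → before → excluded.
iota [08:30, 13:05] → before → excluded.
kappa [06:15, 12:30] → before → excluded.
lambda [13:20, 16:50] → before → excluded.
mu [08:20, 14:25] → before → excluded.
theta [06:35, 08:20] → before → excluded.
No candidates → none.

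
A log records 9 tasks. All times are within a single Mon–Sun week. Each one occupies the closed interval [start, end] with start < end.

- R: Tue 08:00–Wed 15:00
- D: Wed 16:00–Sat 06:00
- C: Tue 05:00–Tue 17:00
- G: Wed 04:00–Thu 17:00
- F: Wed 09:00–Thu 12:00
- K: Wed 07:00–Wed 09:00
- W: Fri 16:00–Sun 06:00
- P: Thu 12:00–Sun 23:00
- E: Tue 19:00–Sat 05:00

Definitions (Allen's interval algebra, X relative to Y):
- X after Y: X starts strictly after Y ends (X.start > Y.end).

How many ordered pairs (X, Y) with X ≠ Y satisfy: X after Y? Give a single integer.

15

Checking all 72 ordered pairs for relation 'after'; matching pairs in alphabetical order:
(D, C): D after C ✓
(D, K): D after K ✓
(D, R): D after R ✓
(E, C): E after C ✓
(F, C): F after C ✓
(G, C): G after C ✓
(K, C): K after C ✓
(P, C): P after C ✓
(P, K): P after K ✓
(P, R): P after R ✓
(W, C): W after C ✓
(W, F): W after F ✓
(W, G): W after G ✓
(W, K): W after K ✓
(W, R): W after R ✓
Count: 15.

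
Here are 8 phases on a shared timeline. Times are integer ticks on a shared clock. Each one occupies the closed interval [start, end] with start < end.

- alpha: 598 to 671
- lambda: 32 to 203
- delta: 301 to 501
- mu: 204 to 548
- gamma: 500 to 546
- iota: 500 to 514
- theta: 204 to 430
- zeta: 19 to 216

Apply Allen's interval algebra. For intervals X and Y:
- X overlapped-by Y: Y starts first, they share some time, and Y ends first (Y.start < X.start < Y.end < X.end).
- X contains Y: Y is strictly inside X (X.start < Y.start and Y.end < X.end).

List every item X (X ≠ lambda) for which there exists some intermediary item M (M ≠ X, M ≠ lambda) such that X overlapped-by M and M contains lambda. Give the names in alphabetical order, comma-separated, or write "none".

mu, theta

Target lambda = [32, 203].
Intermediaries M with M contains lambda: zeta.
Via zeta — items with X overlapped-by zeta: mu, theta.
Union: mu, theta.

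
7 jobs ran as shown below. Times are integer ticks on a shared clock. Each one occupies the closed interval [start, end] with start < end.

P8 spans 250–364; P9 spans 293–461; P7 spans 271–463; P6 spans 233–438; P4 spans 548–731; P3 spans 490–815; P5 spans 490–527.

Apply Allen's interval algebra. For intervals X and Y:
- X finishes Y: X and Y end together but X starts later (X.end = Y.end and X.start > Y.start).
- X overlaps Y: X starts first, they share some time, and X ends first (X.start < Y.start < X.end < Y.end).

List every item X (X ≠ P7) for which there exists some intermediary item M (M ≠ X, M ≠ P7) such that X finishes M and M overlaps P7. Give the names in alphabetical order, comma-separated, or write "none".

none

Target P7 = [271, 463].
Intermediaries M with M overlaps P7: P6, P8.
Via P6 — items with X finishes P6: none.
Via P8 — items with X finishes P8: none.
Union: none.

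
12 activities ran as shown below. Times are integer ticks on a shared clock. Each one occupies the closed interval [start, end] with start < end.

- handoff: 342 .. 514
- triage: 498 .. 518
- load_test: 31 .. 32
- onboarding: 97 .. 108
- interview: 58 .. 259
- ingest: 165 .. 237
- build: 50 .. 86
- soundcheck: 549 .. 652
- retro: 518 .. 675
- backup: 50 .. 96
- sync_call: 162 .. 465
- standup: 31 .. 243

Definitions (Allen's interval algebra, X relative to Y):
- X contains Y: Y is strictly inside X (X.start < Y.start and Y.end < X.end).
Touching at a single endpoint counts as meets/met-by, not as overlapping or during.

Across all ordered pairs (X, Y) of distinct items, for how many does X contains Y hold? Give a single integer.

8

Checking all 132 ordered pairs for relation 'contains'; matching pairs in alphabetical order:
(interview, ingest): interview contains ingest ✓
(interview, onboarding): interview contains onboarding ✓
(retro, soundcheck): retro contains soundcheck ✓
(standup, backup): standup contains backup ✓
(standup, build): standup contains build ✓
(standup, ingest): standup contains ingest ✓
(standup, onboarding): standup contains onboarding ✓
(sync_call, ingest): sync_call contains ingest ✓
Count: 8.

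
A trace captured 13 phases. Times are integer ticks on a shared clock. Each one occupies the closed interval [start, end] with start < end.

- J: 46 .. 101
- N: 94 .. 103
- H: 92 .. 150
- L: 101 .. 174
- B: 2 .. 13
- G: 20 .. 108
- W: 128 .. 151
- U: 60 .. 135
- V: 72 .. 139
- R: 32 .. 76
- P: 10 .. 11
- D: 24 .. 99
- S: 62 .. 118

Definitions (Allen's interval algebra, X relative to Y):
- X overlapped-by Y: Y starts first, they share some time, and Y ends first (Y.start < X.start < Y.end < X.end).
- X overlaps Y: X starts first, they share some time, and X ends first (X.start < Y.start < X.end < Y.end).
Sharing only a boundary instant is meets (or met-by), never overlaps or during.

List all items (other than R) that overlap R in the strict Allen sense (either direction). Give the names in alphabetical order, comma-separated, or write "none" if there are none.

Target R = [32, 76].
B [2, 13] → before → no.
D [24, 99] → contains → no.
G [20, 108] → contains → no.
H [92, 150] → after → no.
J [46, 101] → overlapped-by → yes.
L [101, 174] → after → no.
N [94, 103] → after → no.
P [10, 11] → before → no.
S [62, 118] → overlapped-by → yes.
U [60, 135] → overlapped-by → yes.
V [72, 139] → overlapped-by → yes.
W [128, 151] → after → no.
Result: J, S, U, V.

J, S, U, V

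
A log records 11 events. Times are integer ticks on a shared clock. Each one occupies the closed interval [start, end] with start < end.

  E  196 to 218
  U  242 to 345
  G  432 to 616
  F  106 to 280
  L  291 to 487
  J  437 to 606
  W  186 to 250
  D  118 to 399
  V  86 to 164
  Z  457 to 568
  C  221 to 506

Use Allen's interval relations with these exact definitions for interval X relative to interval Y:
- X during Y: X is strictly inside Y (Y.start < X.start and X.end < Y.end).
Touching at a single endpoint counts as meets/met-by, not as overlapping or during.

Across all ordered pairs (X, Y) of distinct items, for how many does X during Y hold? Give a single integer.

Checking all 110 ordered pairs for relation 'during'; matching pairs in alphabetical order:
(E, D): E during D ✓
(E, F): E during F ✓
(E, W): E during W ✓
(J, G): J during G ✓
(L, C): L during C ✓
(U, C): U during C ✓
(U, D): U during D ✓
(W, D): W during D ✓
(W, F): W during F ✓
(Z, G): Z during G ✓
(Z, J): Z during J ✓
Count: 11.

11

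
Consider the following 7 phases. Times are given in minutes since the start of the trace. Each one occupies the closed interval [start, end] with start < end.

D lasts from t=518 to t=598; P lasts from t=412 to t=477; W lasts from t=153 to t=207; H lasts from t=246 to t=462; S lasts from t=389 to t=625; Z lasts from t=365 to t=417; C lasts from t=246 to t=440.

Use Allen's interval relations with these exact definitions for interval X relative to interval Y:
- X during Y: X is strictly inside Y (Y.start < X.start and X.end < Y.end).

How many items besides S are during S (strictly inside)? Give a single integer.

2

Target S = [t=389, t=625].
C [t=246, t=440] → overlaps → no.
D [t=518, t=598] → during → counts.
H [t=246, t=462] → overlaps → no.
P [t=412, t=477] → during → counts.
W [t=153, t=207] → before → no.
Z [t=365, t=417] → overlaps → no.
Total: 2.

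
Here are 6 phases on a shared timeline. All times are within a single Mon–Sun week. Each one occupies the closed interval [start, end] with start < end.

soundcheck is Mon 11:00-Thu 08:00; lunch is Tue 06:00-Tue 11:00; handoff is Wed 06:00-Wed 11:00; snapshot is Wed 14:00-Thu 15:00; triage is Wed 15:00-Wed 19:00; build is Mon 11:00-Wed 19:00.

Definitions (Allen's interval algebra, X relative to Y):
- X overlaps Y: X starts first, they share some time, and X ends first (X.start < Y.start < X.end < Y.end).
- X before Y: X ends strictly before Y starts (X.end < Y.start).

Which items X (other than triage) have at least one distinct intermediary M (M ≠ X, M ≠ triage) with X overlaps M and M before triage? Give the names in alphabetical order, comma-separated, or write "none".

Target triage = [Wed 15:00, Wed 19:00].
Intermediaries M with M before triage: handoff, lunch.
Via handoff — items with X overlaps handoff: none.
Via lunch — items with X overlaps lunch: none.
Union: none.

none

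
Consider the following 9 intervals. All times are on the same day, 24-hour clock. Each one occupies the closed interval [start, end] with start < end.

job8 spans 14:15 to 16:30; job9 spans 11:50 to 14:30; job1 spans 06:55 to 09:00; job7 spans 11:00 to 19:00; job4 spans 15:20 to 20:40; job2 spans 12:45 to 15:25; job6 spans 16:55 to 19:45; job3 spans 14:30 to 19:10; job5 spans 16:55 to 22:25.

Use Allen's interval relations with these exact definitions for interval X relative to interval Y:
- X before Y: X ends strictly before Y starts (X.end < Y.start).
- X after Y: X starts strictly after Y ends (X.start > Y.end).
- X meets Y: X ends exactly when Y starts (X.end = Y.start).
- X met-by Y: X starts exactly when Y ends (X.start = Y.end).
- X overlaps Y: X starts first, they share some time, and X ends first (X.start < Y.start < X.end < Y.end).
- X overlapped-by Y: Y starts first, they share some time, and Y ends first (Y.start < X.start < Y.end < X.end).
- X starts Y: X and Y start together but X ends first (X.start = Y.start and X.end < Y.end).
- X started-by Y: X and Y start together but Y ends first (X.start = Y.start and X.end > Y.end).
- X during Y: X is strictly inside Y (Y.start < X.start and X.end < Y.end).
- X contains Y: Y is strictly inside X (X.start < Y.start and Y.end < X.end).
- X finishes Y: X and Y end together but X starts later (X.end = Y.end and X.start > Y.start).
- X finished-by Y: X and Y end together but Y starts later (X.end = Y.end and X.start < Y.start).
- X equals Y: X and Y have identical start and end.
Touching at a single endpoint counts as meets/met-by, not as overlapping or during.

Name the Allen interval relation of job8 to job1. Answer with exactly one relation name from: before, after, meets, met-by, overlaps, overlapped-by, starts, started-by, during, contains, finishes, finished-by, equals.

after

job8 = [14:15, 16:30]; job1 = [06:55, 09:00].
Compare endpoints: job8.start > job1.start, job8.start > job1.end, job8.end > job1.start, job8.end > job1.end.
That pattern is 'after'.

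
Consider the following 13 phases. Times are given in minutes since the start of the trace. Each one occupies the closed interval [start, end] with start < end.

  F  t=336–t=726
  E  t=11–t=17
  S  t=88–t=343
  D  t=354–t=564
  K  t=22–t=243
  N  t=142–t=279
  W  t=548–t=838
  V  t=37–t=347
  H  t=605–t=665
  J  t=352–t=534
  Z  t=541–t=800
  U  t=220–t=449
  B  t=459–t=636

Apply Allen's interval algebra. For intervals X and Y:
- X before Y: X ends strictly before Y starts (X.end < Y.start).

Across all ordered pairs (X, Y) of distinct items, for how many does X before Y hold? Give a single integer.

46

Checking all 156 ordered pairs for relation 'before'; matching pairs in alphabetical order:
(D, H): D before H ✓
(E, B): E before B ✓
(E, D): E before D ✓
(E, F): E before F ✓
(E, H): E before H ✓
(E, J): E before J ✓
(E, K): E before K ✓
(E, N): E before N ✓
(E, S): E before S ✓
(E, U): E before U ✓
(E, V): E before V ✓
(E, W): E before W ✓
(E, Z): E before Z ✓
(J, H): J before H ✓
(J, W): J before W ✓
(J, Z): J before Z ✓
(K, B): K before B ✓
(K, D): K before D ✓
(K, F): K before F ✓
(K, H): K before H ✓
(K, J): K before J ✓
(K, W): K before W ✓
(K, Z): K before Z ✓
(N, B): N before B ✓
... plus 22 further pairs not listed.
Count: 46.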